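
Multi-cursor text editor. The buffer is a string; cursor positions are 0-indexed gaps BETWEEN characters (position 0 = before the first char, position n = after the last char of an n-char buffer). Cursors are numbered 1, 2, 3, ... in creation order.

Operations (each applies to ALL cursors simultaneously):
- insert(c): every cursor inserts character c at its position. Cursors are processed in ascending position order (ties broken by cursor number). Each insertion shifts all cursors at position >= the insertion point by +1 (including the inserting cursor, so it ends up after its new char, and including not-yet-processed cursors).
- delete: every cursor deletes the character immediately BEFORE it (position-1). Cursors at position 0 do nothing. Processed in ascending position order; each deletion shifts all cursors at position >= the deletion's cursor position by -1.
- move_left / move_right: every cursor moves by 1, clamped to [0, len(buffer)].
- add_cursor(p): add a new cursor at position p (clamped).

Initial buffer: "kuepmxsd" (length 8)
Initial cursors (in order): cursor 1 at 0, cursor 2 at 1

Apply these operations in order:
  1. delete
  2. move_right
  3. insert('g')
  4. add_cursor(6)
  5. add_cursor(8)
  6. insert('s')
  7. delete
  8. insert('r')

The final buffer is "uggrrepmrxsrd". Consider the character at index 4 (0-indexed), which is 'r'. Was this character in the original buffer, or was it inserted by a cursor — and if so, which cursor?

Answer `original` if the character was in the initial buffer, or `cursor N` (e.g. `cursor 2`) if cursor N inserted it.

After op 1 (delete): buffer="uepmxsd" (len 7), cursors c1@0 c2@0, authorship .......
After op 2 (move_right): buffer="uepmxsd" (len 7), cursors c1@1 c2@1, authorship .......
After op 3 (insert('g')): buffer="uggepmxsd" (len 9), cursors c1@3 c2@3, authorship .12......
After op 4 (add_cursor(6)): buffer="uggepmxsd" (len 9), cursors c1@3 c2@3 c3@6, authorship .12......
After op 5 (add_cursor(8)): buffer="uggepmxsd" (len 9), cursors c1@3 c2@3 c3@6 c4@8, authorship .12......
After op 6 (insert('s')): buffer="uggssepmsxssd" (len 13), cursors c1@5 c2@5 c3@9 c4@12, authorship .1212...3..4.
After op 7 (delete): buffer="uggepmxsd" (len 9), cursors c1@3 c2@3 c3@6 c4@8, authorship .12......
After op 8 (insert('r')): buffer="uggrrepmrxsrd" (len 13), cursors c1@5 c2@5 c3@9 c4@12, authorship .1212...3..4.
Authorship (.=original, N=cursor N): . 1 2 1 2 . . . 3 . . 4 .
Index 4: author = 2

Answer: cursor 2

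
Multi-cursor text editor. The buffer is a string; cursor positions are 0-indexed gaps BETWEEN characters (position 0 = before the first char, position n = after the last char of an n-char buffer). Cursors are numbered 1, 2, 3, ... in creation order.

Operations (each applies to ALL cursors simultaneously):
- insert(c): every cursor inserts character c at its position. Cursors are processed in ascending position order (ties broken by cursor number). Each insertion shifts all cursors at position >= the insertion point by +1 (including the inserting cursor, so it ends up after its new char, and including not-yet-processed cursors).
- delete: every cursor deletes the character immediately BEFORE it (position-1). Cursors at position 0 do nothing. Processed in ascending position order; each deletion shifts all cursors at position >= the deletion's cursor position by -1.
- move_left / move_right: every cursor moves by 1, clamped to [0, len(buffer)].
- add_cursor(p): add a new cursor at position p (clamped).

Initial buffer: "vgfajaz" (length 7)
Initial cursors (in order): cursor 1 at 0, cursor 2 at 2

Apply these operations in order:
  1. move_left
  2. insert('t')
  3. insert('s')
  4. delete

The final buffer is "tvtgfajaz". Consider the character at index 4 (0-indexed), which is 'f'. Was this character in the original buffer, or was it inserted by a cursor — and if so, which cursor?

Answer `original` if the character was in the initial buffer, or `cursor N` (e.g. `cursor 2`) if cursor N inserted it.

Answer: original

Derivation:
After op 1 (move_left): buffer="vgfajaz" (len 7), cursors c1@0 c2@1, authorship .......
After op 2 (insert('t')): buffer="tvtgfajaz" (len 9), cursors c1@1 c2@3, authorship 1.2......
After op 3 (insert('s')): buffer="tsvtsgfajaz" (len 11), cursors c1@2 c2@5, authorship 11.22......
After op 4 (delete): buffer="tvtgfajaz" (len 9), cursors c1@1 c2@3, authorship 1.2......
Authorship (.=original, N=cursor N): 1 . 2 . . . . . .
Index 4: author = original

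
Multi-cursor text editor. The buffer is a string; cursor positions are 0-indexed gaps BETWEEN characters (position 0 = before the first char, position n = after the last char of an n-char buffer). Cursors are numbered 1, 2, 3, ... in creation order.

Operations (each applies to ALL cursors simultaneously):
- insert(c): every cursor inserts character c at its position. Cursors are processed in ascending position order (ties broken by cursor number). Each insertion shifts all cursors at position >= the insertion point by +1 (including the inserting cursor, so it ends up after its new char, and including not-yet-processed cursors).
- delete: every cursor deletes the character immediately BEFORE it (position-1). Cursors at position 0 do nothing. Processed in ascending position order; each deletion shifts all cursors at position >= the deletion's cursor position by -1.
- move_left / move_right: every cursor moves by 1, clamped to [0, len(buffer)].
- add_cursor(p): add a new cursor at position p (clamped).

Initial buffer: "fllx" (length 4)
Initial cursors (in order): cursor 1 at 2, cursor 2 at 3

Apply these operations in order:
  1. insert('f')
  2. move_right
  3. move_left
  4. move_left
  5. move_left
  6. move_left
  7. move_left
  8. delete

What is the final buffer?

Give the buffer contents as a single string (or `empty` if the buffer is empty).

After op 1 (insert('f')): buffer="flflfx" (len 6), cursors c1@3 c2@5, authorship ..1.2.
After op 2 (move_right): buffer="flflfx" (len 6), cursors c1@4 c2@6, authorship ..1.2.
After op 3 (move_left): buffer="flflfx" (len 6), cursors c1@3 c2@5, authorship ..1.2.
After op 4 (move_left): buffer="flflfx" (len 6), cursors c1@2 c2@4, authorship ..1.2.
After op 5 (move_left): buffer="flflfx" (len 6), cursors c1@1 c2@3, authorship ..1.2.
After op 6 (move_left): buffer="flflfx" (len 6), cursors c1@0 c2@2, authorship ..1.2.
After op 7 (move_left): buffer="flflfx" (len 6), cursors c1@0 c2@1, authorship ..1.2.
After op 8 (delete): buffer="lflfx" (len 5), cursors c1@0 c2@0, authorship .1.2.

Answer: lflfx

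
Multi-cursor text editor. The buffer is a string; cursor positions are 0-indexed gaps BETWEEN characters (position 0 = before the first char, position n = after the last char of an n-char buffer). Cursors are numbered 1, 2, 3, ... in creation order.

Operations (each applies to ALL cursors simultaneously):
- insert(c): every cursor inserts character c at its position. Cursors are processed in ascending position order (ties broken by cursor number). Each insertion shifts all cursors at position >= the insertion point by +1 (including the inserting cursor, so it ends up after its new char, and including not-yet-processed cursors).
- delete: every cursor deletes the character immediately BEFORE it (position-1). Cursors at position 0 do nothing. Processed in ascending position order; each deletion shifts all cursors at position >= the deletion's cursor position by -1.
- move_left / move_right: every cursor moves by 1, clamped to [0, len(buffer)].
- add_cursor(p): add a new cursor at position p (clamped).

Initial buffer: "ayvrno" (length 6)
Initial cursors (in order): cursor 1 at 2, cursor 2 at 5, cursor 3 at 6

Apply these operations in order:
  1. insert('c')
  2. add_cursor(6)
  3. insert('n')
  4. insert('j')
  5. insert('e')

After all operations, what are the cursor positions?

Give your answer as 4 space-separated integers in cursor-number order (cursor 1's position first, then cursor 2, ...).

Answer: 6 16 21 12

Derivation:
After op 1 (insert('c')): buffer="aycvrncoc" (len 9), cursors c1@3 c2@7 c3@9, authorship ..1...2.3
After op 2 (add_cursor(6)): buffer="aycvrncoc" (len 9), cursors c1@3 c4@6 c2@7 c3@9, authorship ..1...2.3
After op 3 (insert('n')): buffer="aycnvrnncnocn" (len 13), cursors c1@4 c4@8 c2@10 c3@13, authorship ..11...422.33
After op 4 (insert('j')): buffer="aycnjvrnnjcnjocnj" (len 17), cursors c1@5 c4@10 c2@13 c3@17, authorship ..111...44222.333
After op 5 (insert('e')): buffer="aycnjevrnnjecnjeocnje" (len 21), cursors c1@6 c4@12 c2@16 c3@21, authorship ..1111...4442222.3333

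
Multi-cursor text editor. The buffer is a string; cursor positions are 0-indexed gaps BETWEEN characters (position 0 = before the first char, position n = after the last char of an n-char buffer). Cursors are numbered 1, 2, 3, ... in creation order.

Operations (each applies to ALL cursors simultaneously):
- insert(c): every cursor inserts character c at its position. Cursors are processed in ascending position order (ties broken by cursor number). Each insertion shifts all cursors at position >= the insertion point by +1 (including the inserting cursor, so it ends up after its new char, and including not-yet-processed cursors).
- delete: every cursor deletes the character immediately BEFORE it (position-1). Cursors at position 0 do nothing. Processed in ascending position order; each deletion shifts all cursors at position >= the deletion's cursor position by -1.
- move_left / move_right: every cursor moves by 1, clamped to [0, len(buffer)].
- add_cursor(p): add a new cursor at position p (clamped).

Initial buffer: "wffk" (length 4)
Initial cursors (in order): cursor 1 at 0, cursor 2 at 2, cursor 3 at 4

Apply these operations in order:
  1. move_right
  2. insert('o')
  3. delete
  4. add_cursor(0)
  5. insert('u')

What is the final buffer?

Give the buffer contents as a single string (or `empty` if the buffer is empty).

After op 1 (move_right): buffer="wffk" (len 4), cursors c1@1 c2@3 c3@4, authorship ....
After op 2 (insert('o')): buffer="woffoko" (len 7), cursors c1@2 c2@5 c3@7, authorship .1..2.3
After op 3 (delete): buffer="wffk" (len 4), cursors c1@1 c2@3 c3@4, authorship ....
After op 4 (add_cursor(0)): buffer="wffk" (len 4), cursors c4@0 c1@1 c2@3 c3@4, authorship ....
After op 5 (insert('u')): buffer="uwuffuku" (len 8), cursors c4@1 c1@3 c2@6 c3@8, authorship 4.1..2.3

Answer: uwuffuku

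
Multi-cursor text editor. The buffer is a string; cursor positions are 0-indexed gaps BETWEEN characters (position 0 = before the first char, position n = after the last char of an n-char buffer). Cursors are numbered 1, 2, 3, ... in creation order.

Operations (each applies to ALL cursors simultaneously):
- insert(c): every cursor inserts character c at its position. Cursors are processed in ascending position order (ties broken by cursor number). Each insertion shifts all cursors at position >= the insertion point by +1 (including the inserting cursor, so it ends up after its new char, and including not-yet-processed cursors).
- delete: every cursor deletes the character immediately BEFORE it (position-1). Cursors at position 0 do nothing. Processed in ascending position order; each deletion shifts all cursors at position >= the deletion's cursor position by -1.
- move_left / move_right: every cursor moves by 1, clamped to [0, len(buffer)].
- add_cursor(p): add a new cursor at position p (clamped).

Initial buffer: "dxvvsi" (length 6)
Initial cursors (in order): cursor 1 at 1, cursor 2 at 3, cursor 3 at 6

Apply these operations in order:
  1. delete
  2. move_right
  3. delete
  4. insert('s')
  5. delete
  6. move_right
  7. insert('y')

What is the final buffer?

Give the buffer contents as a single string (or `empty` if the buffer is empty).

Answer: yyy

Derivation:
After op 1 (delete): buffer="xvs" (len 3), cursors c1@0 c2@1 c3@3, authorship ...
After op 2 (move_right): buffer="xvs" (len 3), cursors c1@1 c2@2 c3@3, authorship ...
After op 3 (delete): buffer="" (len 0), cursors c1@0 c2@0 c3@0, authorship 
After op 4 (insert('s')): buffer="sss" (len 3), cursors c1@3 c2@3 c3@3, authorship 123
After op 5 (delete): buffer="" (len 0), cursors c1@0 c2@0 c3@0, authorship 
After op 6 (move_right): buffer="" (len 0), cursors c1@0 c2@0 c3@0, authorship 
After op 7 (insert('y')): buffer="yyy" (len 3), cursors c1@3 c2@3 c3@3, authorship 123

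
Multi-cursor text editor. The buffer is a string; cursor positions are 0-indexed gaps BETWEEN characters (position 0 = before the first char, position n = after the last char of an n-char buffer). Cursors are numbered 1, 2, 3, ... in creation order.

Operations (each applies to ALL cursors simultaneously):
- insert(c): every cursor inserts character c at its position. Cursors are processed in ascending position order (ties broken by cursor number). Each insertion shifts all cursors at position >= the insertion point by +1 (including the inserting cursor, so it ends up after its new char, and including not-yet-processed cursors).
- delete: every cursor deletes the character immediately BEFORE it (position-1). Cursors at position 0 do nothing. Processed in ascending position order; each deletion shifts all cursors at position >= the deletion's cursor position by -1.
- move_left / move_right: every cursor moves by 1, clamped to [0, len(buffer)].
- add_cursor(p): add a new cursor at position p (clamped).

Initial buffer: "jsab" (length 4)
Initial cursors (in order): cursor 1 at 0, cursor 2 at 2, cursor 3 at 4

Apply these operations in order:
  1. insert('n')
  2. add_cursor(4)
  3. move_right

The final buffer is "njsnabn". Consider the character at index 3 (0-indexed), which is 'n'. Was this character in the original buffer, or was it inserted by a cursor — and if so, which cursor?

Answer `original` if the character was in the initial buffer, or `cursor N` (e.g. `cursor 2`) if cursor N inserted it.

After op 1 (insert('n')): buffer="njsnabn" (len 7), cursors c1@1 c2@4 c3@7, authorship 1..2..3
After op 2 (add_cursor(4)): buffer="njsnabn" (len 7), cursors c1@1 c2@4 c4@4 c3@7, authorship 1..2..3
After op 3 (move_right): buffer="njsnabn" (len 7), cursors c1@2 c2@5 c4@5 c3@7, authorship 1..2..3
Authorship (.=original, N=cursor N): 1 . . 2 . . 3
Index 3: author = 2

Answer: cursor 2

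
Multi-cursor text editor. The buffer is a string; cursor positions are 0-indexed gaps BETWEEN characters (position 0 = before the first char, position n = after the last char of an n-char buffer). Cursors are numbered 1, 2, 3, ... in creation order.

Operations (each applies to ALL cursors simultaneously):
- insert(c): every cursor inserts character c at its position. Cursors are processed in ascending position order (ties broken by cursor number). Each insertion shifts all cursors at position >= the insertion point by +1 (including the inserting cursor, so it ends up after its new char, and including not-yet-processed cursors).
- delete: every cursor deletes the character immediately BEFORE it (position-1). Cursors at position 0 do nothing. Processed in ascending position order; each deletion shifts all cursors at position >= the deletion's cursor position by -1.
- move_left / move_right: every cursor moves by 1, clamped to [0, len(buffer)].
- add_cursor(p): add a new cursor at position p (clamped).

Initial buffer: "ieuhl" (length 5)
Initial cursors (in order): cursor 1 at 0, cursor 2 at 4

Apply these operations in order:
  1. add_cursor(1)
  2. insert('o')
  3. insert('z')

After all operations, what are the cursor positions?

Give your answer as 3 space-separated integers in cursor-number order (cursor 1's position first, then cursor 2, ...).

Answer: 2 10 5

Derivation:
After op 1 (add_cursor(1)): buffer="ieuhl" (len 5), cursors c1@0 c3@1 c2@4, authorship .....
After op 2 (insert('o')): buffer="oioeuhol" (len 8), cursors c1@1 c3@3 c2@7, authorship 1.3...2.
After op 3 (insert('z')): buffer="oziozeuhozl" (len 11), cursors c1@2 c3@5 c2@10, authorship 11.33...22.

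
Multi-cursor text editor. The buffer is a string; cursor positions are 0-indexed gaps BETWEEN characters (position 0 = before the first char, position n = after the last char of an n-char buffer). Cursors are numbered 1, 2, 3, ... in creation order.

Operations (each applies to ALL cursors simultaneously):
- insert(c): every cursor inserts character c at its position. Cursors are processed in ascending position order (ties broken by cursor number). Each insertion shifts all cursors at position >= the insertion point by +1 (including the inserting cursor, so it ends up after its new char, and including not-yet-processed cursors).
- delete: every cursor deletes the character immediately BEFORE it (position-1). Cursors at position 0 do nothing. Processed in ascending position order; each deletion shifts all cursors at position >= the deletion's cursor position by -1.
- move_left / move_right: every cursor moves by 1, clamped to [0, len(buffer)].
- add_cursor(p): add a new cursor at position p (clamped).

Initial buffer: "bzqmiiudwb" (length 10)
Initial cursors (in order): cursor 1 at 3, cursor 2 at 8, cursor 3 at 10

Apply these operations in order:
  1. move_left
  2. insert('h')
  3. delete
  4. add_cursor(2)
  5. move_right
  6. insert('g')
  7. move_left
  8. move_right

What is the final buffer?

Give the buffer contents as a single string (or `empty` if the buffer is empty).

Answer: bzqggmiiudgwbg

Derivation:
After op 1 (move_left): buffer="bzqmiiudwb" (len 10), cursors c1@2 c2@7 c3@9, authorship ..........
After op 2 (insert('h')): buffer="bzhqmiiuhdwhb" (len 13), cursors c1@3 c2@9 c3@12, authorship ..1.....2..3.
After op 3 (delete): buffer="bzqmiiudwb" (len 10), cursors c1@2 c2@7 c3@9, authorship ..........
After op 4 (add_cursor(2)): buffer="bzqmiiudwb" (len 10), cursors c1@2 c4@2 c2@7 c3@9, authorship ..........
After op 5 (move_right): buffer="bzqmiiudwb" (len 10), cursors c1@3 c4@3 c2@8 c3@10, authorship ..........
After op 6 (insert('g')): buffer="bzqggmiiudgwbg" (len 14), cursors c1@5 c4@5 c2@11 c3@14, authorship ...14.....2..3
After op 7 (move_left): buffer="bzqggmiiudgwbg" (len 14), cursors c1@4 c4@4 c2@10 c3@13, authorship ...14.....2..3
After op 8 (move_right): buffer="bzqggmiiudgwbg" (len 14), cursors c1@5 c4@5 c2@11 c3@14, authorship ...14.....2..3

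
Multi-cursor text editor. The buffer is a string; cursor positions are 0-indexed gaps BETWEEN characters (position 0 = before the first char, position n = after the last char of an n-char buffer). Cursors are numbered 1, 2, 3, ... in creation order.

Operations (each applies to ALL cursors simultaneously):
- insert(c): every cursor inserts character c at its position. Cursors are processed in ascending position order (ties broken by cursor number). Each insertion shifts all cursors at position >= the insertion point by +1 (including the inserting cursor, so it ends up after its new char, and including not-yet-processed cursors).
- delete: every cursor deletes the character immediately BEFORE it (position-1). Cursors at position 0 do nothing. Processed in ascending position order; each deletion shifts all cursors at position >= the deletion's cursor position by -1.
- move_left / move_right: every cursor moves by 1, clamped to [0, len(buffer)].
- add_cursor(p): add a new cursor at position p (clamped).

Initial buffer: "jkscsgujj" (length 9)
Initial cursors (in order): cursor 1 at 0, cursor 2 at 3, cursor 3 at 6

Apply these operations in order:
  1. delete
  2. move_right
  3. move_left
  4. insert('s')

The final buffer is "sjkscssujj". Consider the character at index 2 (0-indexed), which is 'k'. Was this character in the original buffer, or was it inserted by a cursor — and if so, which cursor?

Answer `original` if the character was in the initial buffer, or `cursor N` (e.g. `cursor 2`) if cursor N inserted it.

Answer: original

Derivation:
After op 1 (delete): buffer="jkcsujj" (len 7), cursors c1@0 c2@2 c3@4, authorship .......
After op 2 (move_right): buffer="jkcsujj" (len 7), cursors c1@1 c2@3 c3@5, authorship .......
After op 3 (move_left): buffer="jkcsujj" (len 7), cursors c1@0 c2@2 c3@4, authorship .......
After op 4 (insert('s')): buffer="sjkscssujj" (len 10), cursors c1@1 c2@4 c3@7, authorship 1..2..3...
Authorship (.=original, N=cursor N): 1 . . 2 . . 3 . . .
Index 2: author = original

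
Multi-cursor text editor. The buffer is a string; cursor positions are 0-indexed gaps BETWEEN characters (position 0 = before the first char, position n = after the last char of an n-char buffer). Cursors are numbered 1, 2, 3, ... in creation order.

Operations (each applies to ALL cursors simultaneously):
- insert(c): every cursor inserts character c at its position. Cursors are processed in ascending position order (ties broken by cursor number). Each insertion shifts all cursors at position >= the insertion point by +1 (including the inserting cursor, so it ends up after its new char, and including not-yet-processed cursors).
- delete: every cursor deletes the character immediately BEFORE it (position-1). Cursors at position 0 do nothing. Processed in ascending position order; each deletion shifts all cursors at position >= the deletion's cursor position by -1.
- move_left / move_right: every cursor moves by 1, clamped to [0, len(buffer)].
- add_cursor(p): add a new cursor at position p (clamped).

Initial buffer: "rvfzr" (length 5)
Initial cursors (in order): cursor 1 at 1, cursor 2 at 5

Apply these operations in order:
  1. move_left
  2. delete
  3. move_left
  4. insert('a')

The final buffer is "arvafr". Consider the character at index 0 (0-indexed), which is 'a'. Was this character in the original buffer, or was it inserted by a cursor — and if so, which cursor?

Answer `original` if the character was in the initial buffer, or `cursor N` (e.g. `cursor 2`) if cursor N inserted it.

After op 1 (move_left): buffer="rvfzr" (len 5), cursors c1@0 c2@4, authorship .....
After op 2 (delete): buffer="rvfr" (len 4), cursors c1@0 c2@3, authorship ....
After op 3 (move_left): buffer="rvfr" (len 4), cursors c1@0 c2@2, authorship ....
After op 4 (insert('a')): buffer="arvafr" (len 6), cursors c1@1 c2@4, authorship 1..2..
Authorship (.=original, N=cursor N): 1 . . 2 . .
Index 0: author = 1

Answer: cursor 1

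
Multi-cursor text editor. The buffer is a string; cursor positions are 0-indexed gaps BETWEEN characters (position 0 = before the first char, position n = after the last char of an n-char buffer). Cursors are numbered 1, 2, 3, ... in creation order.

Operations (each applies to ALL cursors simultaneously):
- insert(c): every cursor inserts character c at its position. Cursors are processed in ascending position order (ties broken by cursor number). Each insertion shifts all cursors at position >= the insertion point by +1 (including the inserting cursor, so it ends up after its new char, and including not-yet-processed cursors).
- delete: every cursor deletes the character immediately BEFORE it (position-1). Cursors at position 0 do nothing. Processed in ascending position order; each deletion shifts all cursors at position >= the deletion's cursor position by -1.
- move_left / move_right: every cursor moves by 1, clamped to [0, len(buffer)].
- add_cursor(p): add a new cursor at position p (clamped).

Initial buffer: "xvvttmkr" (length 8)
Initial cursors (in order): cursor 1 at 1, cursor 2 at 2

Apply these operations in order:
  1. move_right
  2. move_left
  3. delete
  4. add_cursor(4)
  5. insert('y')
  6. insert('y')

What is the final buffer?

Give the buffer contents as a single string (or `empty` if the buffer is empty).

Answer: yyyyvttmyykr

Derivation:
After op 1 (move_right): buffer="xvvttmkr" (len 8), cursors c1@2 c2@3, authorship ........
After op 2 (move_left): buffer="xvvttmkr" (len 8), cursors c1@1 c2@2, authorship ........
After op 3 (delete): buffer="vttmkr" (len 6), cursors c1@0 c2@0, authorship ......
After op 4 (add_cursor(4)): buffer="vttmkr" (len 6), cursors c1@0 c2@0 c3@4, authorship ......
After op 5 (insert('y')): buffer="yyvttmykr" (len 9), cursors c1@2 c2@2 c3@7, authorship 12....3..
After op 6 (insert('y')): buffer="yyyyvttmyykr" (len 12), cursors c1@4 c2@4 c3@10, authorship 1212....33..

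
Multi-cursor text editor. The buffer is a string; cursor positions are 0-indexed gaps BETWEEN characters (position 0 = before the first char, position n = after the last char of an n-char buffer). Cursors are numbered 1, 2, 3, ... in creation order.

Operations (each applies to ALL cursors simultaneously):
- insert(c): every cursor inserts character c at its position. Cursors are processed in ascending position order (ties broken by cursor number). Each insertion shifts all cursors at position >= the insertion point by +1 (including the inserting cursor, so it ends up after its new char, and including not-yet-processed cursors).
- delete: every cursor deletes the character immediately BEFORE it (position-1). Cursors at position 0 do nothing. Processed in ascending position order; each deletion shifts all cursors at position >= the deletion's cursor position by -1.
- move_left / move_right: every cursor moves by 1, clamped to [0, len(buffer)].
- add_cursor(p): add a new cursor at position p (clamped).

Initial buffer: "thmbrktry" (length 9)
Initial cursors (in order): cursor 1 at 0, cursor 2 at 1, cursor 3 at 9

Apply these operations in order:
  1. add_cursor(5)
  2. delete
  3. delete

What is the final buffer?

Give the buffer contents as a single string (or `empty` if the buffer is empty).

After op 1 (add_cursor(5)): buffer="thmbrktry" (len 9), cursors c1@0 c2@1 c4@5 c3@9, authorship .........
After op 2 (delete): buffer="hmbktr" (len 6), cursors c1@0 c2@0 c4@3 c3@6, authorship ......
After op 3 (delete): buffer="hmkt" (len 4), cursors c1@0 c2@0 c4@2 c3@4, authorship ....

Answer: hmkt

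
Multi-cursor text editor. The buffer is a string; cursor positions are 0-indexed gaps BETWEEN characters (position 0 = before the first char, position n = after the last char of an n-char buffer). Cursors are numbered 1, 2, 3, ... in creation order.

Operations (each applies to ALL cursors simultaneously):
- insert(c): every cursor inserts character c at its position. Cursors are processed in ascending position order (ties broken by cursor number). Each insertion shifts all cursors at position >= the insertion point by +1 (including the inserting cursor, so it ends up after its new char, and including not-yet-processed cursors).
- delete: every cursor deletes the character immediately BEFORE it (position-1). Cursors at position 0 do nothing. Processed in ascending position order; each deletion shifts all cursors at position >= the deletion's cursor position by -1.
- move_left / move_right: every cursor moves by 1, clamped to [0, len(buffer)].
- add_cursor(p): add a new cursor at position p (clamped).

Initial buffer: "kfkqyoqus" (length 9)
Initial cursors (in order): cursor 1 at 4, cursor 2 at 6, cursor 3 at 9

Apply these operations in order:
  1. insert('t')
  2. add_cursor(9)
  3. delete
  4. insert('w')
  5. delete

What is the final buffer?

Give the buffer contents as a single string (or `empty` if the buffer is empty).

Answer: kfkqyous

Derivation:
After op 1 (insert('t')): buffer="kfkqtyotqust" (len 12), cursors c1@5 c2@8 c3@12, authorship ....1..2...3
After op 2 (add_cursor(9)): buffer="kfkqtyotqust" (len 12), cursors c1@5 c2@8 c4@9 c3@12, authorship ....1..2...3
After op 3 (delete): buffer="kfkqyous" (len 8), cursors c1@4 c2@6 c4@6 c3@8, authorship ........
After op 4 (insert('w')): buffer="kfkqwyowwusw" (len 12), cursors c1@5 c2@9 c4@9 c3@12, authorship ....1..24..3
After op 5 (delete): buffer="kfkqyous" (len 8), cursors c1@4 c2@6 c4@6 c3@8, authorship ........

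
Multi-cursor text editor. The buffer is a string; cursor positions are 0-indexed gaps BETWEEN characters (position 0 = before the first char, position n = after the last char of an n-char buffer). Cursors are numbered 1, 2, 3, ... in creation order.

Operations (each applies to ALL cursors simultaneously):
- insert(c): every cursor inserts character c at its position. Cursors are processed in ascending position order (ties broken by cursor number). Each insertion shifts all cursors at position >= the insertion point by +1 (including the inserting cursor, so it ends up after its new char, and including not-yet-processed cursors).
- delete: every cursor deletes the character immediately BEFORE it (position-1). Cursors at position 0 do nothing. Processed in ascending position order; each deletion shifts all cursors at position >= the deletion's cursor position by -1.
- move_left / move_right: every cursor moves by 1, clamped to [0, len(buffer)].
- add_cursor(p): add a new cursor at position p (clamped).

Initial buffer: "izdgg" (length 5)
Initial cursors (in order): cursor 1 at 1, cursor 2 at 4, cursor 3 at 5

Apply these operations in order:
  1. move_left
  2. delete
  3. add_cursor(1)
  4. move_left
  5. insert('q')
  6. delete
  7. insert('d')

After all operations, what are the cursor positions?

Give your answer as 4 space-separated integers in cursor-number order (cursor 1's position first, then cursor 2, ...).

After op 1 (move_left): buffer="izdgg" (len 5), cursors c1@0 c2@3 c3@4, authorship .....
After op 2 (delete): buffer="izg" (len 3), cursors c1@0 c2@2 c3@2, authorship ...
After op 3 (add_cursor(1)): buffer="izg" (len 3), cursors c1@0 c4@1 c2@2 c3@2, authorship ...
After op 4 (move_left): buffer="izg" (len 3), cursors c1@0 c4@0 c2@1 c3@1, authorship ...
After op 5 (insert('q')): buffer="qqiqqzg" (len 7), cursors c1@2 c4@2 c2@5 c3@5, authorship 14.23..
After op 6 (delete): buffer="izg" (len 3), cursors c1@0 c4@0 c2@1 c3@1, authorship ...
After op 7 (insert('d')): buffer="ddiddzg" (len 7), cursors c1@2 c4@2 c2@5 c3@5, authorship 14.23..

Answer: 2 5 5 2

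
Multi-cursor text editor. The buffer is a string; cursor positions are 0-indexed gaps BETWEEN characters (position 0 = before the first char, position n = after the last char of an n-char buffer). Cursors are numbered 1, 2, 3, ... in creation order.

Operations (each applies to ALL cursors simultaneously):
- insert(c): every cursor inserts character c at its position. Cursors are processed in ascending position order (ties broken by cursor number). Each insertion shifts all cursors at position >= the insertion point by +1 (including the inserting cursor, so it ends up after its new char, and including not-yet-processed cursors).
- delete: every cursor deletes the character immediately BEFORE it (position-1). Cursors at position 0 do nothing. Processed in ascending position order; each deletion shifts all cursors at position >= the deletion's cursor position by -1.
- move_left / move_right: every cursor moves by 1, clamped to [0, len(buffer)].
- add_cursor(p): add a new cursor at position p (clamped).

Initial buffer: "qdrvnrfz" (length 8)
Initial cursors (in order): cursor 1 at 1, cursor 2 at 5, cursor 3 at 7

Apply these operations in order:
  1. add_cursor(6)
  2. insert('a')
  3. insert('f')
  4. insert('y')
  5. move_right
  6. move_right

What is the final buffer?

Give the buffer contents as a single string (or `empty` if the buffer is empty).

Answer: qafydrvnafyrafyfafyz

Derivation:
After op 1 (add_cursor(6)): buffer="qdrvnrfz" (len 8), cursors c1@1 c2@5 c4@6 c3@7, authorship ........
After op 2 (insert('a')): buffer="qadrvnarafaz" (len 12), cursors c1@2 c2@7 c4@9 c3@11, authorship .1....2.4.3.
After op 3 (insert('f')): buffer="qafdrvnafraffafz" (len 16), cursors c1@3 c2@9 c4@12 c3@15, authorship .11....22.44.33.
After op 4 (insert('y')): buffer="qafydrvnafyrafyfafyz" (len 20), cursors c1@4 c2@11 c4@15 c3@19, authorship .111....222.444.333.
After op 5 (move_right): buffer="qafydrvnafyrafyfafyz" (len 20), cursors c1@5 c2@12 c4@16 c3@20, authorship .111....222.444.333.
After op 6 (move_right): buffer="qafydrvnafyrafyfafyz" (len 20), cursors c1@6 c2@13 c4@17 c3@20, authorship .111....222.444.333.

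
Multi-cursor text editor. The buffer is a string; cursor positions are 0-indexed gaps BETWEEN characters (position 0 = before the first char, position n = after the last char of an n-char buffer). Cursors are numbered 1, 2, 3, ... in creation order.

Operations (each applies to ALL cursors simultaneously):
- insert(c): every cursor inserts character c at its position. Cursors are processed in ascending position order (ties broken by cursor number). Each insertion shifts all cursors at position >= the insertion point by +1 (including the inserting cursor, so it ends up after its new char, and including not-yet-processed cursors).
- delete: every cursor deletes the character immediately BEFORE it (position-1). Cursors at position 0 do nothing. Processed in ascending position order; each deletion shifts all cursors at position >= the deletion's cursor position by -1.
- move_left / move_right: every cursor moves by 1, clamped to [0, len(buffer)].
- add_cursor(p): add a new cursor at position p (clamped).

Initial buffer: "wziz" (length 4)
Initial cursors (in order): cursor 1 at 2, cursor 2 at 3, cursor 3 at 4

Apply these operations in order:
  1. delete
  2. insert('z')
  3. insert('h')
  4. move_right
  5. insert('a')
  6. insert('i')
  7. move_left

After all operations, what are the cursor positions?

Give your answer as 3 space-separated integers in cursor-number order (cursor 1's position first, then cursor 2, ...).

Answer: 12 12 12

Derivation:
After op 1 (delete): buffer="w" (len 1), cursors c1@1 c2@1 c3@1, authorship .
After op 2 (insert('z')): buffer="wzzz" (len 4), cursors c1@4 c2@4 c3@4, authorship .123
After op 3 (insert('h')): buffer="wzzzhhh" (len 7), cursors c1@7 c2@7 c3@7, authorship .123123
After op 4 (move_right): buffer="wzzzhhh" (len 7), cursors c1@7 c2@7 c3@7, authorship .123123
After op 5 (insert('a')): buffer="wzzzhhhaaa" (len 10), cursors c1@10 c2@10 c3@10, authorship .123123123
After op 6 (insert('i')): buffer="wzzzhhhaaaiii" (len 13), cursors c1@13 c2@13 c3@13, authorship .123123123123
After op 7 (move_left): buffer="wzzzhhhaaaiii" (len 13), cursors c1@12 c2@12 c3@12, authorship .123123123123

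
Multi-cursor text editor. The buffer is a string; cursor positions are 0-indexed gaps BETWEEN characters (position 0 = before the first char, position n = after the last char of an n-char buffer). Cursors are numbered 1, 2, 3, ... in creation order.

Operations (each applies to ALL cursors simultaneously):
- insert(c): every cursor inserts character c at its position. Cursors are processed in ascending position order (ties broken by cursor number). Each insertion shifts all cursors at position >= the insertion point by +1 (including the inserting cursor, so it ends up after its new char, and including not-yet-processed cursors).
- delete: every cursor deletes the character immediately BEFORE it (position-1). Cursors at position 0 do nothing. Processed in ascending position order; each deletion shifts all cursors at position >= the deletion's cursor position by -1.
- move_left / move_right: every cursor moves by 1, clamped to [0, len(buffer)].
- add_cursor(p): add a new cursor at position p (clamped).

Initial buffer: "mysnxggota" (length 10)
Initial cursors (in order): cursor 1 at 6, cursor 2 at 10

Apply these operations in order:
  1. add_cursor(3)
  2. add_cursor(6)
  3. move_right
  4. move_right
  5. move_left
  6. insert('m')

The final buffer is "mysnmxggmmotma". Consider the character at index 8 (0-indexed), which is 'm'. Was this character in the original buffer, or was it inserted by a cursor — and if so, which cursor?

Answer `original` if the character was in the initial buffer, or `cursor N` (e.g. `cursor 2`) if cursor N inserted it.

Answer: cursor 1

Derivation:
After op 1 (add_cursor(3)): buffer="mysnxggota" (len 10), cursors c3@3 c1@6 c2@10, authorship ..........
After op 2 (add_cursor(6)): buffer="mysnxggota" (len 10), cursors c3@3 c1@6 c4@6 c2@10, authorship ..........
After op 3 (move_right): buffer="mysnxggota" (len 10), cursors c3@4 c1@7 c4@7 c2@10, authorship ..........
After op 4 (move_right): buffer="mysnxggota" (len 10), cursors c3@5 c1@8 c4@8 c2@10, authorship ..........
After op 5 (move_left): buffer="mysnxggota" (len 10), cursors c3@4 c1@7 c4@7 c2@9, authorship ..........
After op 6 (insert('m')): buffer="mysnmxggmmotma" (len 14), cursors c3@5 c1@10 c4@10 c2@13, authorship ....3...14..2.
Authorship (.=original, N=cursor N): . . . . 3 . . . 1 4 . . 2 .
Index 8: author = 1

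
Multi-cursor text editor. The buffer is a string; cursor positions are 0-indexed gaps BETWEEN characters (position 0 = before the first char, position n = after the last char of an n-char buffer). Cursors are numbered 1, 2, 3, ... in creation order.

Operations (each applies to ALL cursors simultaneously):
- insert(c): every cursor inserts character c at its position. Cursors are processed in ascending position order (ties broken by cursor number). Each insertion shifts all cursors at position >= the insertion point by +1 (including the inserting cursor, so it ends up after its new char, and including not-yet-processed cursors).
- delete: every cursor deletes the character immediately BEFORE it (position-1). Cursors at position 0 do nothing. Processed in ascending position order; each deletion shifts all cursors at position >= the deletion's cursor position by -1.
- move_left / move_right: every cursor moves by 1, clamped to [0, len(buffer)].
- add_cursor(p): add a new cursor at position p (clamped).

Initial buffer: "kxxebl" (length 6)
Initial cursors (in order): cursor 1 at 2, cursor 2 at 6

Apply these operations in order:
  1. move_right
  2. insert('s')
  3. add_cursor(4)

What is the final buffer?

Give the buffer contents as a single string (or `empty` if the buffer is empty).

After op 1 (move_right): buffer="kxxebl" (len 6), cursors c1@3 c2@6, authorship ......
After op 2 (insert('s')): buffer="kxxsebls" (len 8), cursors c1@4 c2@8, authorship ...1...2
After op 3 (add_cursor(4)): buffer="kxxsebls" (len 8), cursors c1@4 c3@4 c2@8, authorship ...1...2

Answer: kxxsebls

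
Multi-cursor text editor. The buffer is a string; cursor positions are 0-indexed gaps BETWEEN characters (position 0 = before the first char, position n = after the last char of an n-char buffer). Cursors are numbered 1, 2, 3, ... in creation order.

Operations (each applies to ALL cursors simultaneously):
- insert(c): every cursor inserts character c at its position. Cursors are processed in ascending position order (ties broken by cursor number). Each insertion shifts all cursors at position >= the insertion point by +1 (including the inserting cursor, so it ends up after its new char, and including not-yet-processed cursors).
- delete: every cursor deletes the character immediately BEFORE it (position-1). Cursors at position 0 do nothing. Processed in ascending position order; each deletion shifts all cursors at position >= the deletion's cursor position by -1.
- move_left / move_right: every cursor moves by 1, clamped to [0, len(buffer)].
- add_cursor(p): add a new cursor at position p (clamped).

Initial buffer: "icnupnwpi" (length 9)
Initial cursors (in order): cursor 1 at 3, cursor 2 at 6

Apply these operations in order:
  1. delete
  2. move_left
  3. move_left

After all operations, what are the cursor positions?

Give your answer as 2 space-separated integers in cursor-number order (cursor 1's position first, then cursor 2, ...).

After op 1 (delete): buffer="icupwpi" (len 7), cursors c1@2 c2@4, authorship .......
After op 2 (move_left): buffer="icupwpi" (len 7), cursors c1@1 c2@3, authorship .......
After op 3 (move_left): buffer="icupwpi" (len 7), cursors c1@0 c2@2, authorship .......

Answer: 0 2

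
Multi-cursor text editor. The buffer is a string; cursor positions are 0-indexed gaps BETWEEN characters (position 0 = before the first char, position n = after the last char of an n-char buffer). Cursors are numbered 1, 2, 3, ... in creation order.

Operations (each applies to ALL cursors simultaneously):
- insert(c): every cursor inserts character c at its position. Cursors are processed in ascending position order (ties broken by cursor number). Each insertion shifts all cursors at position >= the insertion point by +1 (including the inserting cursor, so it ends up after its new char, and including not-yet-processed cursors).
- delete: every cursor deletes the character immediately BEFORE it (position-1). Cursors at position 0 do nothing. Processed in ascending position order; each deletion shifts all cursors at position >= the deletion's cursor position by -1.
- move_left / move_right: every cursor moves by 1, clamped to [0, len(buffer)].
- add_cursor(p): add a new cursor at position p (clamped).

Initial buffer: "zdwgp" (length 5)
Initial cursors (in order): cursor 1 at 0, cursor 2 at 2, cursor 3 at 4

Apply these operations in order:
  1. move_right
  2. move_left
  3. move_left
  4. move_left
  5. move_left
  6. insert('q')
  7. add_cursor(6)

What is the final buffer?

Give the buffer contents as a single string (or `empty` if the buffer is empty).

Answer: qqzqdwgp

Derivation:
After op 1 (move_right): buffer="zdwgp" (len 5), cursors c1@1 c2@3 c3@5, authorship .....
After op 2 (move_left): buffer="zdwgp" (len 5), cursors c1@0 c2@2 c3@4, authorship .....
After op 3 (move_left): buffer="zdwgp" (len 5), cursors c1@0 c2@1 c3@3, authorship .....
After op 4 (move_left): buffer="zdwgp" (len 5), cursors c1@0 c2@0 c3@2, authorship .....
After op 5 (move_left): buffer="zdwgp" (len 5), cursors c1@0 c2@0 c3@1, authorship .....
After op 6 (insert('q')): buffer="qqzqdwgp" (len 8), cursors c1@2 c2@2 c3@4, authorship 12.3....
After op 7 (add_cursor(6)): buffer="qqzqdwgp" (len 8), cursors c1@2 c2@2 c3@4 c4@6, authorship 12.3....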